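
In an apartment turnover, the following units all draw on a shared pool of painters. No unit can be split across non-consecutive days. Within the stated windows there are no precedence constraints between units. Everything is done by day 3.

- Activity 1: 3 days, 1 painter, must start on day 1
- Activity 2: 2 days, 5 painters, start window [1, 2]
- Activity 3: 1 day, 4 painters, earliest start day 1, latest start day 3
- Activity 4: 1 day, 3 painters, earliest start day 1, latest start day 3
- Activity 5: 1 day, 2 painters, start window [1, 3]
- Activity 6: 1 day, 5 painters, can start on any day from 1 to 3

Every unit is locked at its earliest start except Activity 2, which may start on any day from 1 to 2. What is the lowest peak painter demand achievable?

Activity 2@1: d1:20  d2:6  d3:1 → peak 20
Activity 2@2: d1:15  d2:6  d3:6 → peak 15
Best is Activity 2@2, peak 15.

15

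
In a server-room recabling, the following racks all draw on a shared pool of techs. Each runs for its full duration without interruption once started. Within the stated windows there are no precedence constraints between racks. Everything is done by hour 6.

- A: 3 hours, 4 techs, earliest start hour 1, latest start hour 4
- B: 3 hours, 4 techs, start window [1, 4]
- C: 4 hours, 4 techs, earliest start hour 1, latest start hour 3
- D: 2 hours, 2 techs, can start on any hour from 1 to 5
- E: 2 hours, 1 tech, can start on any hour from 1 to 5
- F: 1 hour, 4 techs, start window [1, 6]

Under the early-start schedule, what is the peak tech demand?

Early-start schedule: A@1, B@1, C@1, D@1, E@1, F@1.
Load per hour: hour 1: 19, hour 2: 15, hour 3: 12, hour 4: 4, hour 5: 0, hour 6: 0.
Peak is 19.

19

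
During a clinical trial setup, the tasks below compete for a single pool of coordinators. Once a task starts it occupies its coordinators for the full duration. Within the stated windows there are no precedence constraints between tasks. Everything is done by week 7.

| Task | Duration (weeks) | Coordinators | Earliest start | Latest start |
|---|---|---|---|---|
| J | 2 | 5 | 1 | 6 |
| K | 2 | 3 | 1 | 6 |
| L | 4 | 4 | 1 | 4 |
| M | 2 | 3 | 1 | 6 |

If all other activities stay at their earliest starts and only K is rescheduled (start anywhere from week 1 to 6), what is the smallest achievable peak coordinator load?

K@1: w1:15  w2:15  w3:4  w4:4  w5:0  w6:0  w7:0 → peak 15
K@2: w1:12  w2:15  w3:7  w4:4  w5:0  w6:0  w7:0 → peak 15
K@3: w1:12  w2:12  w3:7  w4:7  w5:0  w6:0  w7:0 → peak 12
K@4: w1:12  w2:12  w3:4  w4:7  w5:3  w6:0  w7:0 → peak 12
K@5: w1:12  w2:12  w3:4  w4:4  w5:3  w6:3  w7:0 → peak 12
K@6: w1:12  w2:12  w3:4  w4:4  w5:0  w6:3  w7:3 → peak 12
Best is K@3, peak 12.

12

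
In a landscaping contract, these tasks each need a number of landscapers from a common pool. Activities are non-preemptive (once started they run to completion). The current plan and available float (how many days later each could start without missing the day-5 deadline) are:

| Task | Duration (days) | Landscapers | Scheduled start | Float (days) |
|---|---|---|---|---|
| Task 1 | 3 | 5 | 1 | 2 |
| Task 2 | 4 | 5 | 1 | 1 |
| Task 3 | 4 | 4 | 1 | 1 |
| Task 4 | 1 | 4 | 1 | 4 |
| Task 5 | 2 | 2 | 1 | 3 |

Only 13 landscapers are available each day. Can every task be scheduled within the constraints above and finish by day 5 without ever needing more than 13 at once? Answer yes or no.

The minimum achievable peak is 14; 13 < 14, so no feasible schedule stays within the cap.

no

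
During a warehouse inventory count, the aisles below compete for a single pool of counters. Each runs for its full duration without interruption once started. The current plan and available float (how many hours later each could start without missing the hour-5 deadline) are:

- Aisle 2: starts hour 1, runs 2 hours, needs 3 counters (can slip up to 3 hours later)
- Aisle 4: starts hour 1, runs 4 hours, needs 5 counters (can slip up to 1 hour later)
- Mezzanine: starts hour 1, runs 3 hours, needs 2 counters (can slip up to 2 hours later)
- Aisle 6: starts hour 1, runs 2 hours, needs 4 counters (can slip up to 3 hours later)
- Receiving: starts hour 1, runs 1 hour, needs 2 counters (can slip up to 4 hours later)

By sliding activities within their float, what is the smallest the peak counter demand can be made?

10

Early-start (Aisle 2@1, Aisle 4@1, Mezzanine@1, Aisle 6@1, Receiving@1) gives peak 16: h1:16  h2:14  h3:7  h4:5  h5:0.
Shift Aisle 6→4, Receiving→3.
Schedule Aisle 2@1, Aisle 4@1, Mezzanine@1, Aisle 6@4, Receiving@3: h1:10  h2:10  h3:9  h4:9  h5:4 — peak 10.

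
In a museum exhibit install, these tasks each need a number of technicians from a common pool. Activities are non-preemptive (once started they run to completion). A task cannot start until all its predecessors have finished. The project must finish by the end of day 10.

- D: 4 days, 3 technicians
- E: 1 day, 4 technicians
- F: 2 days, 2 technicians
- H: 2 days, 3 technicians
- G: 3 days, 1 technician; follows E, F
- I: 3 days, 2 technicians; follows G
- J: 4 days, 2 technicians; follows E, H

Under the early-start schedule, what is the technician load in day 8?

At early start, day 8 has: I.
Demand: 2 = 2.

2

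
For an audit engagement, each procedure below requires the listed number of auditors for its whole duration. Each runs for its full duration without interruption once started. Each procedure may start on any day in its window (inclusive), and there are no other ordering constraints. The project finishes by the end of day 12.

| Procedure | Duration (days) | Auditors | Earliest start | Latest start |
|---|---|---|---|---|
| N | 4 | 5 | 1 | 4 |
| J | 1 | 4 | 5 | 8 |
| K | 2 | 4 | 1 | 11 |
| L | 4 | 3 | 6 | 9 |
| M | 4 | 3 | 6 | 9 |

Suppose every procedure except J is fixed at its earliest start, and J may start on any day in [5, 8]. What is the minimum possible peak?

J@5: d1:9  d2:9  d3:5  d4:5  d5:4  d6:6  d7:6  d8:6  d9:6  d10:0  d11:0  d12:0 → peak 9
J@6: d1:9  d2:9  d3:5  d4:5  d5:0  d6:10  d7:6  d8:6  d9:6  d10:0  d11:0  d12:0 → peak 10
J@7: d1:9  d2:9  d3:5  d4:5  d5:0  d6:6  d7:10  d8:6  d9:6  d10:0  d11:0  d12:0 → peak 10
J@8: d1:9  d2:9  d3:5  d4:5  d5:0  d6:6  d7:6  d8:10  d9:6  d10:0  d11:0  d12:0 → peak 10
Best is J@5, peak 9.

9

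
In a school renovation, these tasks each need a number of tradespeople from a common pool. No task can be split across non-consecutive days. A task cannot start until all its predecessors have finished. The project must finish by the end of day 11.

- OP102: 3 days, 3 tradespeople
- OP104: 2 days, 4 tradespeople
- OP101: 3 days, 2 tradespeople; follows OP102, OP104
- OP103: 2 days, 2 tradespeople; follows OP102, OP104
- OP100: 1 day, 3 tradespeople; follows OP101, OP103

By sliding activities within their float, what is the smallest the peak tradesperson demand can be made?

Early-start (OP102@1, OP104@1, OP101@4, OP103@4, OP100@7) gives peak 7: d1:7  d2:7  d3:3  d4:4  d5:4  d6:2  d7:3  d8:0  d9:0  d10:0  d11:0.
Shift OP104→4, OP101→6, OP103→6, OP100→9.
Schedule OP102@1, OP104@4, OP101@6, OP103@6, OP100@9: d1:3  d2:3  d3:3  d4:4  d5:4  d6:4  d7:4  d8:2  d9:3  d10:0  d11:0 — peak 4.

4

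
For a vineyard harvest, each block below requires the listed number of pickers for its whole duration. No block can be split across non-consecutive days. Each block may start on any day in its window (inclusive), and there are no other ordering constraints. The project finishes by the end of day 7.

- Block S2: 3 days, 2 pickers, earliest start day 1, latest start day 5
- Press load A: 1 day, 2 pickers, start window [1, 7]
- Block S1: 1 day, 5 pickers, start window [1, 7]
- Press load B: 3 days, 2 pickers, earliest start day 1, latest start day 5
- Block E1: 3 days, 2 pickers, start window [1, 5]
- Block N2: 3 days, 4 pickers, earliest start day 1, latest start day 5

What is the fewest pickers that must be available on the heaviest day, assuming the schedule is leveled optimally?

Early-start (Block S2@1, Press load A@1, Block S1@1, Press load B@1, Block E1@1, Block N2@1) gives peak 17: d1:17  d2:10  d3:10  d4:0  d5:0  d6:0  d7:0.
Shift Block S1→4, Block E1→5, Block N2→5.
Schedule Block S2@1, Press load A@1, Block S1@4, Press load B@1, Block E1@5, Block N2@5: d1:6  d2:4  d3:4  d4:5  d5:6  d6:6  d7:6 — peak 6.
Total picker-days = 37 over 7 days ⇒ peak ≥ ⌈37/7⌉ = 6, so 6 is optimal.

6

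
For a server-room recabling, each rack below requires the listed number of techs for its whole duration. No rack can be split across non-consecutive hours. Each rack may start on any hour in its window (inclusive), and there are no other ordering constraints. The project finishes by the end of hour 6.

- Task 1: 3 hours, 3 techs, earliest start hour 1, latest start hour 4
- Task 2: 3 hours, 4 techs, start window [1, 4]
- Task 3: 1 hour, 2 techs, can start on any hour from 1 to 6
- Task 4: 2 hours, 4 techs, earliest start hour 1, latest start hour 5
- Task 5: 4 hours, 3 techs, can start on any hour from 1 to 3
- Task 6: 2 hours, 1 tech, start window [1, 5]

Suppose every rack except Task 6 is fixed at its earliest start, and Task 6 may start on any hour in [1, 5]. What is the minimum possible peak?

Task 6@1: h1:17  h2:15  h3:10  h4:3  h5:0  h6:0 → peak 17
Task 6@2: h1:16  h2:15  h3:11  h4:3  h5:0  h6:0 → peak 16
Task 6@3: h1:16  h2:14  h3:11  h4:4  h5:0  h6:0 → peak 16
Task 6@4: h1:16  h2:14  h3:10  h4:4  h5:1  h6:0 → peak 16
Task 6@5: h1:16  h2:14  h3:10  h4:3  h5:1  h6:1 → peak 16
Best is Task 6@2, peak 16.

16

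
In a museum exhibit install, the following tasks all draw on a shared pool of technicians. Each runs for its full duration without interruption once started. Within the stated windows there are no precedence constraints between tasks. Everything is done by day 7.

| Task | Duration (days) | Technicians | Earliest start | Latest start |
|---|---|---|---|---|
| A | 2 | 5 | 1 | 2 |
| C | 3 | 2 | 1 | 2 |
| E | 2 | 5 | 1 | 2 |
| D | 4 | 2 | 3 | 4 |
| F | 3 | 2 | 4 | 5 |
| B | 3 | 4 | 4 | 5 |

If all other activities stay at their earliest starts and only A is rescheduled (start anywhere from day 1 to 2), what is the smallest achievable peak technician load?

12

A@1: d1:12  d2:12  d3:4  d4:8  d5:8  d6:8  d7:0 → peak 12
A@2: d1:7  d2:12  d3:9  d4:8  d5:8  d6:8  d7:0 → peak 12
Best is A@1, peak 12.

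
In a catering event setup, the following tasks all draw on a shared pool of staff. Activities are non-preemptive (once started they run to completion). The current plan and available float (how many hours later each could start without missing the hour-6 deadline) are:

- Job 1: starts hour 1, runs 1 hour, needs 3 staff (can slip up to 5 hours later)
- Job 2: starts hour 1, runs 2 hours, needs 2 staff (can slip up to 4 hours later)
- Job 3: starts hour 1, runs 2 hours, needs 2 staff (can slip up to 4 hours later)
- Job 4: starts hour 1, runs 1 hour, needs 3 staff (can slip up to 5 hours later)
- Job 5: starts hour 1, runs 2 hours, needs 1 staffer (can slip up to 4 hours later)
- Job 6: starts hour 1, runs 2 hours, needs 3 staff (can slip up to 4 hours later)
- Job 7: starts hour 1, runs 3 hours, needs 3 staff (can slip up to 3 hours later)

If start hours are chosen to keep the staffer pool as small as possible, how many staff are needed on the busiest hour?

6

Early-start (Job 1@1, Job 2@1, Job 3@1, Job 4@1, Job 5@1, Job 6@1, Job 7@1) gives peak 17: h1:17  h2:11  h3:3  h4:0  h5:0  h6:0.
Shift Job 3→2, Job 4→3, Job 6→4, Job 7→4.
Schedule Job 1@1, Job 2@1, Job 3@2, Job 4@3, Job 5@1, Job 6@4, Job 7@4: h1:6  h2:5  h3:5  h4:6  h5:6  h6:3 — peak 6.
Total staffer-hours = 31 over 6 hours ⇒ peak ≥ ⌈31/6⌉ = 6, so 6 is optimal.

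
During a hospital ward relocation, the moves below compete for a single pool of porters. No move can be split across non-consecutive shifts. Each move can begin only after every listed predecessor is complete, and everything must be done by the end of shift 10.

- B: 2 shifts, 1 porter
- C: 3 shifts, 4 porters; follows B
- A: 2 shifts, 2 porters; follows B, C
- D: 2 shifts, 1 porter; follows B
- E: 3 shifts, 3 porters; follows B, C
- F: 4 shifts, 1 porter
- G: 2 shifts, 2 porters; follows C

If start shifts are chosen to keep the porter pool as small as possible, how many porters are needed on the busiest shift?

5

Early-start (B@1, C@3, A@6, D@3, E@6, F@1, G@6) gives peak 7: s1:2  s2:2  s3:6  s4:6  s5:4  s6:7  s7:7  s8:3  s9:0  s10:0.
Shift E→8, F→5.
Schedule B@1, C@3, A@6, D@3, E@8, F@5, G@6: s1:1  s2:1  s3:5  s4:5  s5:5  s6:5  s7:5  s8:4  s9:3  s10:3 — peak 5.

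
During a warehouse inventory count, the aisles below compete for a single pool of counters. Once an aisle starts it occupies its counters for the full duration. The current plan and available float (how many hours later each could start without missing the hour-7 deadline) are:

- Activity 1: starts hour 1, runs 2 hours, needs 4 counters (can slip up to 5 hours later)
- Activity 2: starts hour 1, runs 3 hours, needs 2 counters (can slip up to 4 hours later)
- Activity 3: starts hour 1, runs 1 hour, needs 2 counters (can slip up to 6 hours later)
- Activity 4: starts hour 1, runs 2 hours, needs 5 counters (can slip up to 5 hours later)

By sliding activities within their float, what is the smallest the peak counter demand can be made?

5

Early-start (Activity 1@1, Activity 2@1, Activity 3@1, Activity 4@1) gives peak 13: h1:13  h2:11  h3:2  h4:0  h5:0  h6:0  h7:0.
Shift Activity 2→3, Activity 3→3, Activity 4→6.
Schedule Activity 1@1, Activity 2@3, Activity 3@3, Activity 4@6: h1:4  h2:4  h3:4  h4:2  h5:2  h6:5  h7:5 — peak 5.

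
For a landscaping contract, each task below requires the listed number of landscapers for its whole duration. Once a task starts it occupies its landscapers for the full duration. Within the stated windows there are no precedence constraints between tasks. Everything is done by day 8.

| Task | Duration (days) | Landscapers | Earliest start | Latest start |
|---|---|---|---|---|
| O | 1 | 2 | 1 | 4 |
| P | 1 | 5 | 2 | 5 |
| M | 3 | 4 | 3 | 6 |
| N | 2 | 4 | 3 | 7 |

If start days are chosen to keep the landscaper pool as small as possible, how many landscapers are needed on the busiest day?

5

Early-start (O@1, P@2, M@3, N@3) gives peak 8: d1:2  d2:5  d3:8  d4:8  d5:4  d6:0  d7:0  d8:0.
Shift N→6.
Schedule O@1, P@2, M@3, N@6: d1:2  d2:5  d3:4  d4:4  d5:4  d6:4  d7:4  d8:0 — peak 5.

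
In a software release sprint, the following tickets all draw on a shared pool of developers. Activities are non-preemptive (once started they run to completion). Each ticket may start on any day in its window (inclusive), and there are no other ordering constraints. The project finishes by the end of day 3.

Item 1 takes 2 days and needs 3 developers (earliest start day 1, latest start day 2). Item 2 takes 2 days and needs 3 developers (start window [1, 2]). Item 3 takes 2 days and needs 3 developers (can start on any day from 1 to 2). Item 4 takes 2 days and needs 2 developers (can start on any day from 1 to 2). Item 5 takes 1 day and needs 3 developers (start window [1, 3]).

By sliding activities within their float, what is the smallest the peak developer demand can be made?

Early-start (Item 1@1, Item 2@1, Item 3@1, Item 4@1, Item 5@1) gives peak 14: d1:14  d2:11  d3:0.
Shift Item 5→3.
Schedule Item 1@1, Item 2@1, Item 3@1, Item 4@1, Item 5@3: d1:11  d2:11  d3:3 — peak 11.

11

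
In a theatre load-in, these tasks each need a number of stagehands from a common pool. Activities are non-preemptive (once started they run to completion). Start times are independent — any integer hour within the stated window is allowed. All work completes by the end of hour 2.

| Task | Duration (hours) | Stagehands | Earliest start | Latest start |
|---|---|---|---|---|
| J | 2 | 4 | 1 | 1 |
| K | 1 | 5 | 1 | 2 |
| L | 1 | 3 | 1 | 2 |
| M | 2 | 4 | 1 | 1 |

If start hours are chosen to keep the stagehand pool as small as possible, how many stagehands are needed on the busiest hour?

Early-start (J@1, K@1, L@1, M@1) gives peak 16: h1:16  h2:8.
Shift L→2.
Schedule J@1, K@1, L@2, M@1: h1:13  h2:11 — peak 13.
No arrangement of the 4 feasible schedules does better.

13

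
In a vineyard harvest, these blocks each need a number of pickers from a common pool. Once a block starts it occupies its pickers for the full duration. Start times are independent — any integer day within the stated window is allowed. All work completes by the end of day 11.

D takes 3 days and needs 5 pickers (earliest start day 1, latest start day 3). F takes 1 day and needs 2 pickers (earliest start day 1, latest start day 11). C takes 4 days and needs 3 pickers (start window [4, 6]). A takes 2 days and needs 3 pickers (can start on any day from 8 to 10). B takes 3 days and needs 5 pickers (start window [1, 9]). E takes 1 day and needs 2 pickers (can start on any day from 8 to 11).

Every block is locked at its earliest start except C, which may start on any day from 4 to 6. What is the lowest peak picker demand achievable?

C@4: d1:12  d2:10  d3:10  d4:3  d5:3  d6:3  d7:3  d8:5  d9:3  d10:0  d11:0 → peak 12
C@5: d1:12  d2:10  d3:10  d4:0  d5:3  d6:3  d7:3  d8:8  d9:3  d10:0  d11:0 → peak 12
C@6: d1:12  d2:10  d3:10  d4:0  d5:0  d6:3  d7:3  d8:8  d9:6  d10:0  d11:0 → peak 12
Best is C@4, peak 12.

12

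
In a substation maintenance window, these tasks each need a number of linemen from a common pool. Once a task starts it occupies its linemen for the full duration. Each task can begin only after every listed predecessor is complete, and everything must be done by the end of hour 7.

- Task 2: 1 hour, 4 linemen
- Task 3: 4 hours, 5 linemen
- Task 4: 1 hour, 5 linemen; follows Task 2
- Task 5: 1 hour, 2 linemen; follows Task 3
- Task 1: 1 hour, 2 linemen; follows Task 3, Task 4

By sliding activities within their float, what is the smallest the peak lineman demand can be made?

5

Early-start (Task 2@1, Task 3@1, Task 4@2, Task 5@5, Task 1@5) gives peak 10: h1:9  h2:10  h3:5  h4:5  h5:4  h6:0  h7:0.
Shift Task 3→2, Task 4→6, Task 5→7, Task 1→7.
Schedule Task 2@1, Task 3@2, Task 4@6, Task 5@7, Task 1@7: h1:4  h2:5  h3:5  h4:5  h5:5  h6:5  h7:4 — peak 5.
Total lineman-hours = 33 over 7 hours ⇒ peak ≥ ⌈33/7⌉ = 5, so 5 is optimal.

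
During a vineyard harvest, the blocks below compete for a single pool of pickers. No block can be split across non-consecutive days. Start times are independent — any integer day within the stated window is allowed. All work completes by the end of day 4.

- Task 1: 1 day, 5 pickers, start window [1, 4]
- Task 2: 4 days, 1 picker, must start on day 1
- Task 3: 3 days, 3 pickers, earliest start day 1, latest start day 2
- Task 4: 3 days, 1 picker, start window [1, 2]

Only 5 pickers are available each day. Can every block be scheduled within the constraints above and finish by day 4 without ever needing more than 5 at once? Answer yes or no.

no

Total picker-days = 21; over 4 days the average is 21/4 > 5, so some day must exceed 5.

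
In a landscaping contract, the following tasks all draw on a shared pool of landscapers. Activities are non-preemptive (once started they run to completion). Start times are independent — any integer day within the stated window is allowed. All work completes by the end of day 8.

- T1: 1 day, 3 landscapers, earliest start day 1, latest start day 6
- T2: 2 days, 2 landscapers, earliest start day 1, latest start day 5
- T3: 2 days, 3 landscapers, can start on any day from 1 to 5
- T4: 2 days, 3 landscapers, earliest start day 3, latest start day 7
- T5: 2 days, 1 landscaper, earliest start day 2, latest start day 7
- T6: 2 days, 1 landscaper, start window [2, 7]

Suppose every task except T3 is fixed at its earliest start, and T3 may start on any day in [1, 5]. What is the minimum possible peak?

5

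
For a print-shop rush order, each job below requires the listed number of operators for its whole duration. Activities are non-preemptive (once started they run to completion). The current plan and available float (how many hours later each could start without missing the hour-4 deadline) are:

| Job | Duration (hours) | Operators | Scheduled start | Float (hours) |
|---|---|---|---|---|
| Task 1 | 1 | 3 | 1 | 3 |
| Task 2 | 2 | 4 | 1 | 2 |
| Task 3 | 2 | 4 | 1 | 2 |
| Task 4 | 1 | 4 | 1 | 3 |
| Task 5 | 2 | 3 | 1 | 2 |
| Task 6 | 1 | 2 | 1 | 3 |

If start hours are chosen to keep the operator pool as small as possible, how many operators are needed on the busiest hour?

8

Early-start (Task 1@1, Task 2@1, Task 3@1, Task 4@1, Task 5@1, Task 6@1) gives peak 20: h1:20  h2:11  h3:0  h4:0.
Shift Task 2→2, Task 3→3, Task 4→4.
Schedule Task 1@1, Task 2@2, Task 3@3, Task 4@4, Task 5@1, Task 6@1: h1:8  h2:7  h3:8  h4:8 — peak 8.
Total operator-hours = 31 over 4 hours ⇒ peak ≥ ⌈31/4⌉ = 8, so 8 is optimal.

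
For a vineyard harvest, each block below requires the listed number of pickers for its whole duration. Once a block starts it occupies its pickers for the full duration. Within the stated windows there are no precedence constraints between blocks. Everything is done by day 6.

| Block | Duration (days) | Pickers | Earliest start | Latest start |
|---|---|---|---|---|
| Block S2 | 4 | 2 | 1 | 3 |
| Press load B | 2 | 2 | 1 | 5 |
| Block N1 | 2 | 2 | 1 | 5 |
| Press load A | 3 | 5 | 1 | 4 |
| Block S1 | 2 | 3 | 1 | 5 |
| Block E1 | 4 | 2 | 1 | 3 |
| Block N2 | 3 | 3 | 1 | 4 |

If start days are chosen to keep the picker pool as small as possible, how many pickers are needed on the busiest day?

10

Early-start (Block S2@1, Press load B@1, Block N1@1, Press load A@1, Block S1@1, Block E1@1, Block N2@1) gives peak 19: d1:19  d2:19  d3:12  d4:4  d5:0  d6:0.
Shift Press load A→4, Block S1→5, Block E1→3.
Schedule Block S2@1, Press load B@1, Block N1@1, Press load A@4, Block S1@5, Block E1@3, Block N2@1: d1:9  d2:9  d3:7  d4:9  d5:10  d6:10 — peak 10.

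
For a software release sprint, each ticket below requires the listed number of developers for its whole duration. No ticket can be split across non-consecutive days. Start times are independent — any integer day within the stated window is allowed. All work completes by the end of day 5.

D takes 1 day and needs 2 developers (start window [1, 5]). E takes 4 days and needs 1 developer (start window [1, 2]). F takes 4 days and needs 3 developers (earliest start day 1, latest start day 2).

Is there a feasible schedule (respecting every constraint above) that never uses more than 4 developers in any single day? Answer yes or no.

Schedule D@1, E@1, F@2: d1:3  d2:4  d3:4  d4:4  d5:3 — peak 4 ≤ 4.

yes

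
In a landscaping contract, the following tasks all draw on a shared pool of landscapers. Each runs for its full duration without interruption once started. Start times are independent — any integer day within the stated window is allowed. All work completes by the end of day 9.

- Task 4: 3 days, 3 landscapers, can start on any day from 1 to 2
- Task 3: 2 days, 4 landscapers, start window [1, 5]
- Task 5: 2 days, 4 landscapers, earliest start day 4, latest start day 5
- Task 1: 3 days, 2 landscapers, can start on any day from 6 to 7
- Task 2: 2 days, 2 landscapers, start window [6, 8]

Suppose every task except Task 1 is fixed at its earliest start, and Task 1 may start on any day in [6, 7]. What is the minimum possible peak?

7

Task 1@6: d1:7  d2:7  d3:3  d4:4  d5:4  d6:4  d7:4  d8:2  d9:0 → peak 7
Task 1@7: d1:7  d2:7  d3:3  d4:4  d5:4  d6:2  d7:4  d8:2  d9:2 → peak 7
Best is Task 1@6, peak 7.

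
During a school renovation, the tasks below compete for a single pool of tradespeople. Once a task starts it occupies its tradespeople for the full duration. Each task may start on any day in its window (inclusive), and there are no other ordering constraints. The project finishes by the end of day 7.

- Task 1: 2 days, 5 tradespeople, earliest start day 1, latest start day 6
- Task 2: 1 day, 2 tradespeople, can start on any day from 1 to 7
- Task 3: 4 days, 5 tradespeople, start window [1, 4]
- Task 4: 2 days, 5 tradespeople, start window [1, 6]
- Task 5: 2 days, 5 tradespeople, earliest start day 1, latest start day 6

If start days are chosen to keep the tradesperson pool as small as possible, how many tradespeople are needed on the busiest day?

Early-start (Task 1@1, Task 2@1, Task 3@1, Task 4@1, Task 5@1) gives peak 22: d1:22  d2:20  d3:5  d4:5  d5:0  d6:0  d7:0.
Shift Task 3→2, Task 4→3, Task 5→5.
Schedule Task 1@1, Task 2@1, Task 3@2, Task 4@3, Task 5@5: d1:7  d2:10  d3:10  d4:10  d5:10  d6:5  d7:0 — peak 10.

10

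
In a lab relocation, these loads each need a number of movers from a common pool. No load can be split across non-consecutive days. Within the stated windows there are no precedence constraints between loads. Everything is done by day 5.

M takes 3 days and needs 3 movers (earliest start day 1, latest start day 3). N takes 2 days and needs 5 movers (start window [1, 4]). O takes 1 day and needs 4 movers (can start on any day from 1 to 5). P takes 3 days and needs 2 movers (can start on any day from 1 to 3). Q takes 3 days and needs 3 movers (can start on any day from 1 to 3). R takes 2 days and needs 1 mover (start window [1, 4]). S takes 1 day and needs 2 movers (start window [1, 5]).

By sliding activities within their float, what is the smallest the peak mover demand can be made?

9

Early-start (M@1, N@1, O@1, P@1, Q@1, R@1, S@1) gives peak 20: d1:20  d2:14  d3:8  d4:0  d5:0.
Shift O→4, P→3, Q→3, S→5.
Schedule M@1, N@1, O@4, P@3, Q@3, R@1, S@5: d1:9  d2:9  d3:8  d4:9  d5:7 — peak 9.
Total mover-days = 42 over 5 days ⇒ peak ≥ ⌈42/5⌉ = 9, so 9 is optimal.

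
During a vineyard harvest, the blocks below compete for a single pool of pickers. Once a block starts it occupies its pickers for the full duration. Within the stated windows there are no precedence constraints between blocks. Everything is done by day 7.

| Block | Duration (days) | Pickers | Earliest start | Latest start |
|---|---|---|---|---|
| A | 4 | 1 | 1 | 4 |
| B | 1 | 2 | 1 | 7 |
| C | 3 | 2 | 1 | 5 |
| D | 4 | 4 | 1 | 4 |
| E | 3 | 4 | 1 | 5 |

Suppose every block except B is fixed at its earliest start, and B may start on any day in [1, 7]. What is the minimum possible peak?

B@1: d1:13  d2:11  d3:11  d4:5  d5:0  d6:0  d7:0 → peak 13
B@2: d1:11  d2:13  d3:11  d4:5  d5:0  d6:0  d7:0 → peak 13
B@3: d1:11  d2:11  d3:13  d4:5  d5:0  d6:0  d7:0 → peak 13
B@4: d1:11  d2:11  d3:11  d4:7  d5:0  d6:0  d7:0 → peak 11
B@5: d1:11  d2:11  d3:11  d4:5  d5:2  d6:0  d7:0 → peak 11
B@6: d1:11  d2:11  d3:11  d4:5  d5:0  d6:2  d7:0 → peak 11
B@7: d1:11  d2:11  d3:11  d4:5  d5:0  d6:0  d7:2 → peak 11
Best is B@4, peak 11.

11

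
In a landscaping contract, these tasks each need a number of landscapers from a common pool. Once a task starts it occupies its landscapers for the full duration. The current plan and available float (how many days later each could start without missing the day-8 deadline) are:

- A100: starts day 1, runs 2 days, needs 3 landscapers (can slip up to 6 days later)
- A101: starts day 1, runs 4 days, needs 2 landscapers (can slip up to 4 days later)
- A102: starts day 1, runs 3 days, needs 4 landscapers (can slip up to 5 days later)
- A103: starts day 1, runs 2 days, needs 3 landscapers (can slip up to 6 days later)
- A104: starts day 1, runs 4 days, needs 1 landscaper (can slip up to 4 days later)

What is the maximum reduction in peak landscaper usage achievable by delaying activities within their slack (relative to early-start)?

Early-start peak: d1:13  d2:13  d3:7  d4:3  d5:0  d6:0  d7:0  d8:0 ⇒ 13.
Leveled (A100@1, A101@1, A102@5, A103@3, A104@5): d1:5  d2:5  d3:5  d4:5  d5:5  d6:5  d7:5  d8:1 ⇒ 5.
Reduction 13 − 5 = 8.

8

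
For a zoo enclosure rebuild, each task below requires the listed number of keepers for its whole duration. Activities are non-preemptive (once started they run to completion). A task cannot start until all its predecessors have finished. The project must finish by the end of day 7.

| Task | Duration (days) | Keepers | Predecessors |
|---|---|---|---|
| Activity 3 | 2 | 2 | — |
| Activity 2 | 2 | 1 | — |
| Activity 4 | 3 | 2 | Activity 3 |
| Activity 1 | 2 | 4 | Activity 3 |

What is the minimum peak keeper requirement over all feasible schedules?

4

Early-start (Activity 3@1, Activity 2@1, Activity 4@3, Activity 1@3) gives peak 6: d1:3  d2:3  d3:6  d4:6  d5:2  d6:0  d7:0.
Shift Activity 1→6.
Schedule Activity 3@1, Activity 2@1, Activity 4@3, Activity 1@6: d1:3  d2:3  d3:2  d4:2  d5:2  d6:4  d7:4 — peak 4.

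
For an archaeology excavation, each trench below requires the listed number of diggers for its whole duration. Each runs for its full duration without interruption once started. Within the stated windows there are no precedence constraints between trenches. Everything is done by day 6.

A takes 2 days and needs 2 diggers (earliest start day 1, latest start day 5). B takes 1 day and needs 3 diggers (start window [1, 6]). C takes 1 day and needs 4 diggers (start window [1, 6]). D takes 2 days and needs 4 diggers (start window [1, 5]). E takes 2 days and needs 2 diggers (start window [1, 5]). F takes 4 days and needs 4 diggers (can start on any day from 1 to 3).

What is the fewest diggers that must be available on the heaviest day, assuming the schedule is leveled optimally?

Early-start (A@1, B@1, C@1, D@1, E@1, F@1) gives peak 19: d1:19  d2:12  d3:4  d4:4  d5:0  d6:0.
Shift C→2, D→3, F→3.
Schedule A@1, B@1, C@2, D@3, E@1, F@3: d1:7  d2:8  d3:8  d4:8  d5:4  d6:4 — peak 8.

8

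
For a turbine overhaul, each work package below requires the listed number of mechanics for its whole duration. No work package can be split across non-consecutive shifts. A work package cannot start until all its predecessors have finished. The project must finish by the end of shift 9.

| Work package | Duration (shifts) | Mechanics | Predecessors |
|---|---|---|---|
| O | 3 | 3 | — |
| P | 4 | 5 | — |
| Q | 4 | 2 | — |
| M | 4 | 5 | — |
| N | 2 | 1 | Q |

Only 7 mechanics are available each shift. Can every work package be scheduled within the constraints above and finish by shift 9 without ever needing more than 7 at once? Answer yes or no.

no

The minimum achievable peak is 8; 7 < 8, so no feasible schedule stays within the cap.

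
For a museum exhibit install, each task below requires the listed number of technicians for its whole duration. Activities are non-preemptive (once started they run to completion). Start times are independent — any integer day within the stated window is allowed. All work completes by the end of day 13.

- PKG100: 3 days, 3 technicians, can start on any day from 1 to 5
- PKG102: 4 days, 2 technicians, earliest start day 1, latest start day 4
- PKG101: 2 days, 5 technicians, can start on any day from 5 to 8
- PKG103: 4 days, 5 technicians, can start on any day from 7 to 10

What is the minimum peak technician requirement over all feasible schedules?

5

Schedule PKG100@1, PKG102@1, PKG101@5, PKG103@7: d1:5  d2:5  d3:5  d4:2  d5:5  d6:5  d7:5  d8:5  d9:5  d10:5  d11:0  d12:0  d13:0 — peak 5.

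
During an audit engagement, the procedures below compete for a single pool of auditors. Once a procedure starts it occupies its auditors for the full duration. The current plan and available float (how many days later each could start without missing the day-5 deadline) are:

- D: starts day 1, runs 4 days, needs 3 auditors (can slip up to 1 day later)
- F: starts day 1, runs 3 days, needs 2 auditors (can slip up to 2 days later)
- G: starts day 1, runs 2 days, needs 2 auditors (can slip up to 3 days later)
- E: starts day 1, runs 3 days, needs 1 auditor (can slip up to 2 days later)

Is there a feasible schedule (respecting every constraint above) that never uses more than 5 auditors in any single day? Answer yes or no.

no

The minimum achievable peak is 6; 5 < 6, so no feasible schedule stays within the cap.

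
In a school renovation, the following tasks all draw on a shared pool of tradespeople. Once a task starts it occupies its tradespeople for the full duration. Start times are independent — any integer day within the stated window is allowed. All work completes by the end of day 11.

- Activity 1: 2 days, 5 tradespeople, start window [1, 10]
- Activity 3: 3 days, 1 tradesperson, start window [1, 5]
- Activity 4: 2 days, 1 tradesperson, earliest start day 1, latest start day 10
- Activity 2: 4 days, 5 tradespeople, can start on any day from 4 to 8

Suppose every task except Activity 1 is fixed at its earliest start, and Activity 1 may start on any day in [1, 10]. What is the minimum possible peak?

5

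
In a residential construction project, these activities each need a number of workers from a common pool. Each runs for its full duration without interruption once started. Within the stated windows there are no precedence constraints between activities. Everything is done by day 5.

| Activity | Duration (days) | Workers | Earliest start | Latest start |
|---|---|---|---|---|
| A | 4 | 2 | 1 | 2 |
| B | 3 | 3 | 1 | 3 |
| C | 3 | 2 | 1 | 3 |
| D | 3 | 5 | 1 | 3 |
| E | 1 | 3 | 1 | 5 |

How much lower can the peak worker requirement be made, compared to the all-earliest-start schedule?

3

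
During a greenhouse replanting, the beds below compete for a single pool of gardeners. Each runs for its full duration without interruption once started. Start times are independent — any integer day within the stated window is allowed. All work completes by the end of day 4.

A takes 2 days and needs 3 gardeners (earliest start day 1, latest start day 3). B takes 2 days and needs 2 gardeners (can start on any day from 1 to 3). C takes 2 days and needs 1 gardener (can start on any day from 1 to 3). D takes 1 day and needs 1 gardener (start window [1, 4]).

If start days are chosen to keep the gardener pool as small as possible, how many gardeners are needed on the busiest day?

Early-start (A@1, B@1, C@1, D@1) gives peak 7: d1:7  d2:6  d3:0  d4:0.
Shift B→3, D→3.
Schedule A@1, B@3, C@1, D@3: d1:4  d2:4  d3:3  d4:2 — peak 4.
Total gardener-days = 13 over 4 days ⇒ peak ≥ ⌈13/4⌉ = 4, so 4 is optimal.

4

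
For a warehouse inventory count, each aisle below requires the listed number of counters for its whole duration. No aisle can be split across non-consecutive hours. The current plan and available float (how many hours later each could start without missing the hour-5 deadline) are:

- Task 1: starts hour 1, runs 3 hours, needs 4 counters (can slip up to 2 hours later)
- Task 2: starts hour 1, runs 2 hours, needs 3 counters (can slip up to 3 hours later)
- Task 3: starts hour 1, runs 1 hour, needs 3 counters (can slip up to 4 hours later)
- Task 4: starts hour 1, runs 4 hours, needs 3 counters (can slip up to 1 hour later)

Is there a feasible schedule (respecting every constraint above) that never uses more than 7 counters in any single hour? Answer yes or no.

Schedule Task 1@1, Task 2@4, Task 3@1, Task 4@2: h1:7  h2:7  h3:7  h4:6  h5:6 — peak 7 ≤ 7.

yes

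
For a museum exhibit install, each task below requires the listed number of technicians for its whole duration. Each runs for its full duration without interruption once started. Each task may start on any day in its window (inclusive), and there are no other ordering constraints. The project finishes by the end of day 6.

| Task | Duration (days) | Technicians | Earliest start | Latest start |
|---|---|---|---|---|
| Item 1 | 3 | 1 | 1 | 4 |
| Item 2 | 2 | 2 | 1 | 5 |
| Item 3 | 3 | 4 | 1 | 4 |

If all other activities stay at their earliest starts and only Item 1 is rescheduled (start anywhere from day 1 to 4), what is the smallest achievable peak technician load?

6

Item 1@1: d1:7  d2:7  d3:5  d4:0  d5:0  d6:0 → peak 7
Item 1@2: d1:6  d2:7  d3:5  d4:1  d5:0  d6:0 → peak 7
Item 1@3: d1:6  d2:6  d3:5  d4:1  d5:1  d6:0 → peak 6
Item 1@4: d1:6  d2:6  d3:4  d4:1  d5:1  d6:1 → peak 6
Best is Item 1@3, peak 6.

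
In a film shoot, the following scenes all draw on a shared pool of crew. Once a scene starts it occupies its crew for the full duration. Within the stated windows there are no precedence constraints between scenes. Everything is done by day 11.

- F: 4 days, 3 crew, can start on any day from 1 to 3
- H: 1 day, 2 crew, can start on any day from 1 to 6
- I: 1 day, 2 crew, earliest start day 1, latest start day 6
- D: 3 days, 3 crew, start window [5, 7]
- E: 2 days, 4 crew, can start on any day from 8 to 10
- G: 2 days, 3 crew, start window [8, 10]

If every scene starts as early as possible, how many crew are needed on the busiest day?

Early-start schedule: F@1, H@1, I@1, D@5, E@8, G@8.
Load per day: day 1: 7, day 2: 3, day 3: 3, day 4: 3, day 5: 3, day 6: 3, day 7: 3, day 8: 7, day 9: 7, day 10: 0, day 11: 0.
Peak is 7.

7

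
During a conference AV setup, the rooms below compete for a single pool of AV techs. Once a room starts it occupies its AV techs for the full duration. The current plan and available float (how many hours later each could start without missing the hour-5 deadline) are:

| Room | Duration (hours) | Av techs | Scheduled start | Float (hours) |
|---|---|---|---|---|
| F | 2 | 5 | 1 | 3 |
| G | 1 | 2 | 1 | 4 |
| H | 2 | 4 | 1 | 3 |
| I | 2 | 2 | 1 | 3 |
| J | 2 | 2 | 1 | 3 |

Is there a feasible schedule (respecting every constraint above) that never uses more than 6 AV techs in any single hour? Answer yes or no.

The minimum achievable peak is 7; 6 < 7, so no feasible schedule stays within the cap.

no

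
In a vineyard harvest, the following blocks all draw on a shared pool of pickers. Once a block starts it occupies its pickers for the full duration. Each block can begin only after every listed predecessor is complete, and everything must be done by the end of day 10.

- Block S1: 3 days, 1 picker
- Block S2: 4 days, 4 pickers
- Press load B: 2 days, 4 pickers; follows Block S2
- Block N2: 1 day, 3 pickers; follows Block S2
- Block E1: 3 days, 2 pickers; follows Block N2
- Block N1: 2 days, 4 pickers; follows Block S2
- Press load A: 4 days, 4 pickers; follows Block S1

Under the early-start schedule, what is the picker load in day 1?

At early start, day 1 has: Block S1, Block S2.
Demand: 1 + 4 = 5.

5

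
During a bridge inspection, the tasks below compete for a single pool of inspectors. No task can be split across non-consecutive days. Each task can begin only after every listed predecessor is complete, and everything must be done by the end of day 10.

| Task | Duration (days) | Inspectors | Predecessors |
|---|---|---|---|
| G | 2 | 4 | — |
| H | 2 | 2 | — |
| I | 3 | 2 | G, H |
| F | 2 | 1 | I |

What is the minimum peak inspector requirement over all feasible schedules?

Early-start (G@1, H@1, I@3, F@6) gives peak 6: d1:6  d2:6  d3:2  d4:2  d5:2  d6:1  d7:1  d8:0  d9:0  d10:0.
Shift H→3, I→5, F→8.
Schedule G@1, H@3, I@5, F@8: d1:4  d2:4  d3:2  d4:2  d5:2  d6:2  d7:2  d8:1  d9:1  d10:0 — peak 4.

4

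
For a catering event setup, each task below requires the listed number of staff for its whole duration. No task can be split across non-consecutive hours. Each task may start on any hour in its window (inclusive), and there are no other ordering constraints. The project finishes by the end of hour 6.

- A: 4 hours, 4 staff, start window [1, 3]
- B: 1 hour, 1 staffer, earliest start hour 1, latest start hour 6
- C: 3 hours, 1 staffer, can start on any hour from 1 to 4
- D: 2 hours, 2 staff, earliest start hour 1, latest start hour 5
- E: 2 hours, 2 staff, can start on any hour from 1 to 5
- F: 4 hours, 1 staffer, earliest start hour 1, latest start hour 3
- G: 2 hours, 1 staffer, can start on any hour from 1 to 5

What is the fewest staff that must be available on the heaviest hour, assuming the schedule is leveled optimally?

Early-start (A@1, B@1, C@1, D@1, E@1, F@1, G@1) gives peak 12: h1:12  h2:11  h3:6  h4:5  h5:0  h6:0.
Shift D→5, E→5, F→2, G→4.
Schedule A@1, B@1, C@1, D@5, E@5, F@2, G@4: h1:6  h2:6  h3:6  h4:6  h5:6  h6:4 — peak 6.
Total staffer-hours = 34 over 6 hours ⇒ peak ≥ ⌈34/6⌉ = 6, so 6 is optimal.

6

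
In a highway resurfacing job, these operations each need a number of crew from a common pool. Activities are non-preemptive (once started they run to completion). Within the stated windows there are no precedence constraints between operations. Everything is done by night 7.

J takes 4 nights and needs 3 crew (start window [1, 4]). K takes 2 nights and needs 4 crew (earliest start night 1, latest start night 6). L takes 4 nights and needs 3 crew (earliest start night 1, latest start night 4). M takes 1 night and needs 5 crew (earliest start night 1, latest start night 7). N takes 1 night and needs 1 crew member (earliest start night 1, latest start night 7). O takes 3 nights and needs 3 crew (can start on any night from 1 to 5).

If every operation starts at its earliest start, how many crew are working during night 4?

At early start, night 4 has: J, L.
Demand: 3 + 3 = 6.

6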